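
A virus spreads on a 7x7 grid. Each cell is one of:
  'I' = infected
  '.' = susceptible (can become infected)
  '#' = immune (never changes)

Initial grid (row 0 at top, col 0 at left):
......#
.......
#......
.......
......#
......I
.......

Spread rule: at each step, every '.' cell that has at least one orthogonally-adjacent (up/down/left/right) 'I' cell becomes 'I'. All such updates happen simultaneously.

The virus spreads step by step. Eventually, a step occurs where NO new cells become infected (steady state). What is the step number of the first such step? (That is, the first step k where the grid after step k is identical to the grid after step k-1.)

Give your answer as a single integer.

Step 0 (initial): 1 infected
Step 1: +2 new -> 3 infected
Step 2: +3 new -> 6 infected
Step 3: +4 new -> 10 infected
Step 4: +6 new -> 16 infected
Step 5: +7 new -> 23 infected
Step 6: +8 new -> 31 infected
Step 7: +6 new -> 37 infected
Step 8: +4 new -> 41 infected
Step 9: +2 new -> 43 infected
Step 10: +2 new -> 45 infected
Step 11: +1 new -> 46 infected
Step 12: +0 new -> 46 infected

Answer: 12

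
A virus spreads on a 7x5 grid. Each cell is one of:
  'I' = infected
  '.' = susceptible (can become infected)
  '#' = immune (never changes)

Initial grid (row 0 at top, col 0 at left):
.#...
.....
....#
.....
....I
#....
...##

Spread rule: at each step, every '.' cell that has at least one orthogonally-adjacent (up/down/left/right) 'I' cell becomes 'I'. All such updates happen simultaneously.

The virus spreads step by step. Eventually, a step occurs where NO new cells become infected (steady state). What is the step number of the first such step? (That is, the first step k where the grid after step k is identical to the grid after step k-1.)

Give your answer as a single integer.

Answer: 9

Derivation:
Step 0 (initial): 1 infected
Step 1: +3 new -> 4 infected
Step 2: +3 new -> 7 infected
Step 3: +4 new -> 11 infected
Step 4: +6 new -> 17 infected
Step 5: +6 new -> 23 infected
Step 6: +5 new -> 28 infected
Step 7: +1 new -> 29 infected
Step 8: +1 new -> 30 infected
Step 9: +0 new -> 30 infected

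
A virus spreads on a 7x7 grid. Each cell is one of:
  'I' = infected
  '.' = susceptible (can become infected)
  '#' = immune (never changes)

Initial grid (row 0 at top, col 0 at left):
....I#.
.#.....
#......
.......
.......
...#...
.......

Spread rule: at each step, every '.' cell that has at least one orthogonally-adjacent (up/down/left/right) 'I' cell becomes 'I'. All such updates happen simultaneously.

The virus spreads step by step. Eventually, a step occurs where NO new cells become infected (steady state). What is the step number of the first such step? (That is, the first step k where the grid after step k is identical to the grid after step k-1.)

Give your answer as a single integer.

Answer: 11

Derivation:
Step 0 (initial): 1 infected
Step 1: +2 new -> 3 infected
Step 2: +4 new -> 7 infected
Step 3: +6 new -> 13 infected
Step 4: +7 new -> 20 infected
Step 5: +7 new -> 27 infected
Step 6: +5 new -> 32 infected
Step 7: +6 new -> 38 infected
Step 8: +4 new -> 42 infected
Step 9: +2 new -> 44 infected
Step 10: +1 new -> 45 infected
Step 11: +0 new -> 45 infected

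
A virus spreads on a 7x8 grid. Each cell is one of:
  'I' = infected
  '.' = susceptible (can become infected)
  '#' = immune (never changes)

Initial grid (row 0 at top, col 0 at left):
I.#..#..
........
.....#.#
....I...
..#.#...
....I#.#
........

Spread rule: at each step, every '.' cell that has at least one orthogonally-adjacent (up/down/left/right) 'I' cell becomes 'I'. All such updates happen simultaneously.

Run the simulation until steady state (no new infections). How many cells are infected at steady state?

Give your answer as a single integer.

Step 0 (initial): 3 infected
Step 1: +7 new -> 10 infected
Step 2: +11 new -> 21 infected
Step 3: +14 new -> 35 infected
Step 4: +9 new -> 44 infected
Step 5: +3 new -> 47 infected
Step 6: +1 new -> 48 infected
Step 7: +0 new -> 48 infected

Answer: 48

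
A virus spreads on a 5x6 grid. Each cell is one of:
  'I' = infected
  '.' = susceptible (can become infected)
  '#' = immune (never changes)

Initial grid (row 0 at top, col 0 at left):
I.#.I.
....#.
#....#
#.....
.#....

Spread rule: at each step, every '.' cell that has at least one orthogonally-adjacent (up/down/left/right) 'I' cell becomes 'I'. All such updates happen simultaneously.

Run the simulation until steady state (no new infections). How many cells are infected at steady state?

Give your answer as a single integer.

Step 0 (initial): 2 infected
Step 1: +4 new -> 6 infected
Step 2: +3 new -> 9 infected
Step 3: +3 new -> 12 infected
Step 4: +4 new -> 16 infected
Step 5: +3 new -> 19 infected
Step 6: +3 new -> 22 infected
Step 7: +1 new -> 23 infected
Step 8: +0 new -> 23 infected

Answer: 23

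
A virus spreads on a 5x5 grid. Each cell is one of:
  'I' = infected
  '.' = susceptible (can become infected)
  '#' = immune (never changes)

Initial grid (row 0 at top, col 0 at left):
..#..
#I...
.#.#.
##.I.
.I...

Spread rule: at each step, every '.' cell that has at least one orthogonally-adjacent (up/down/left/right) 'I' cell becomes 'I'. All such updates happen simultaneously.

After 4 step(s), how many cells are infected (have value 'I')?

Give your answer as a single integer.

Step 0 (initial): 3 infected
Step 1: +7 new -> 10 infected
Step 2: +5 new -> 15 infected
Step 3: +2 new -> 17 infected
Step 4: +1 new -> 18 infected

Answer: 18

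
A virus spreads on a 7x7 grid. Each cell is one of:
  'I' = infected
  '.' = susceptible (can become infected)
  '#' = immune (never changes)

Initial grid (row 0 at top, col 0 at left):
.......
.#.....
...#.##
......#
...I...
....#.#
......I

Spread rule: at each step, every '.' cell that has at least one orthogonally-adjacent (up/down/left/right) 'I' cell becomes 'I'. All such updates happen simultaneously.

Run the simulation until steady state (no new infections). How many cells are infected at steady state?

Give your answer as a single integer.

Step 0 (initial): 2 infected
Step 1: +5 new -> 7 infected
Step 2: +8 new -> 15 infected
Step 3: +8 new -> 23 infected
Step 4: +6 new -> 29 infected
Step 5: +6 new -> 35 infected
Step 6: +5 new -> 40 infected
Step 7: +2 new -> 42 infected
Step 8: +0 new -> 42 infected

Answer: 42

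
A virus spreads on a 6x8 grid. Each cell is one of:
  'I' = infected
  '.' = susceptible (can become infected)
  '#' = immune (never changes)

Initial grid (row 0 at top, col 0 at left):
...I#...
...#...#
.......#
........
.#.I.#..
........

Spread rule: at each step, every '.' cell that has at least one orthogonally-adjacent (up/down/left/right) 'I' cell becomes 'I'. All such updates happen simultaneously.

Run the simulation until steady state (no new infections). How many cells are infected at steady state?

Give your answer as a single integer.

Step 0 (initial): 2 infected
Step 1: +5 new -> 7 infected
Step 2: +7 new -> 14 infected
Step 3: +8 new -> 22 infected
Step 4: +8 new -> 30 infected
Step 5: +7 new -> 37 infected
Step 6: +3 new -> 40 infected
Step 7: +1 new -> 41 infected
Step 8: +1 new -> 42 infected
Step 9: +0 new -> 42 infected

Answer: 42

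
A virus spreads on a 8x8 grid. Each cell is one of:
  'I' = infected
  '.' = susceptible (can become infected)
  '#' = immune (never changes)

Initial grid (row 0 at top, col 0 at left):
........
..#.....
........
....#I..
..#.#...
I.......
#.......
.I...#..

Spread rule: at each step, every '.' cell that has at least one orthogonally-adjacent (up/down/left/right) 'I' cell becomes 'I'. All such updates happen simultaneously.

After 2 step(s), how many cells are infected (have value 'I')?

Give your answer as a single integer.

Step 0 (initial): 3 infected
Step 1: +8 new -> 11 infected
Step 2: +11 new -> 22 infected

Answer: 22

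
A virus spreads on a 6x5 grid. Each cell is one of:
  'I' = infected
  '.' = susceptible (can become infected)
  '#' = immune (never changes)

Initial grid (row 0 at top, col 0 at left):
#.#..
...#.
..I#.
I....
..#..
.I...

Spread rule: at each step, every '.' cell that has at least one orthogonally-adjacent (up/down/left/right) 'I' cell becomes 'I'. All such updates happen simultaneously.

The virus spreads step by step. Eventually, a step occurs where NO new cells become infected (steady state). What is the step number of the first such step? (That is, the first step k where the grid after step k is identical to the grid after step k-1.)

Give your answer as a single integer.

Step 0 (initial): 3 infected
Step 1: +9 new -> 12 infected
Step 2: +4 new -> 16 infected
Step 3: +4 new -> 20 infected
Step 4: +2 new -> 22 infected
Step 5: +1 new -> 23 infected
Step 6: +1 new -> 24 infected
Step 7: +1 new -> 25 infected
Step 8: +0 new -> 25 infected

Answer: 8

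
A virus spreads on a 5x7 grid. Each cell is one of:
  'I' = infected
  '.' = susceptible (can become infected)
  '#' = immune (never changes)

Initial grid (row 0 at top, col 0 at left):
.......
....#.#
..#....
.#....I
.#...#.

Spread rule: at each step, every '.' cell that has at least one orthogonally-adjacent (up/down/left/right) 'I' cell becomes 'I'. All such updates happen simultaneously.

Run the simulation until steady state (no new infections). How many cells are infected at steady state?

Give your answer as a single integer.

Answer: 29

Derivation:
Step 0 (initial): 1 infected
Step 1: +3 new -> 4 infected
Step 2: +2 new -> 6 infected
Step 3: +4 new -> 10 infected
Step 4: +4 new -> 14 infected
Step 5: +4 new -> 18 infected
Step 6: +2 new -> 20 infected
Step 7: +2 new -> 22 infected
Step 8: +3 new -> 25 infected
Step 9: +2 new -> 27 infected
Step 10: +1 new -> 28 infected
Step 11: +1 new -> 29 infected
Step 12: +0 new -> 29 infected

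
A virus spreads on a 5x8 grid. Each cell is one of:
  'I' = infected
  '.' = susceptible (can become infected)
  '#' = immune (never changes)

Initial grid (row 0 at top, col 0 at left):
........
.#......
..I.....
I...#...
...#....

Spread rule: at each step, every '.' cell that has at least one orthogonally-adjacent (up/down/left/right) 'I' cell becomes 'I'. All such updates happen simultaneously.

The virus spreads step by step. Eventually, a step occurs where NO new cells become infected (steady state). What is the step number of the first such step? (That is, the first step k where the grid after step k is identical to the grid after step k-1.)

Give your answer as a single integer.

Answer: 8

Derivation:
Step 0 (initial): 2 infected
Step 1: +7 new -> 9 infected
Step 2: +7 new -> 16 infected
Step 3: +5 new -> 21 infected
Step 4: +4 new -> 25 infected
Step 5: +5 new -> 30 infected
Step 6: +5 new -> 35 infected
Step 7: +2 new -> 37 infected
Step 8: +0 new -> 37 infected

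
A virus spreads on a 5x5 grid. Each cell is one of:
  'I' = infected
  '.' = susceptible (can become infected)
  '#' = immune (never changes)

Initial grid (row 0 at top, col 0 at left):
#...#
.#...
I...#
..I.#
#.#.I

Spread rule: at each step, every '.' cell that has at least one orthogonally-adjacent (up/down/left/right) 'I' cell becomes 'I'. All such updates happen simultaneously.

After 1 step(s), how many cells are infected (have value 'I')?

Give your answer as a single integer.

Step 0 (initial): 3 infected
Step 1: +7 new -> 10 infected

Answer: 10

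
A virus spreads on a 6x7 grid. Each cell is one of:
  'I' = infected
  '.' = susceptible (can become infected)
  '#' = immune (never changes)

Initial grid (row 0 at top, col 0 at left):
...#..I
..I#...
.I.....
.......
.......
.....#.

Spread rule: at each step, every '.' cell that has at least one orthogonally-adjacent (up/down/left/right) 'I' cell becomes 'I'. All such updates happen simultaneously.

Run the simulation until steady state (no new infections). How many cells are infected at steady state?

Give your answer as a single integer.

Answer: 39

Derivation:
Step 0 (initial): 3 infected
Step 1: +7 new -> 10 infected
Step 2: +9 new -> 19 infected
Step 3: +9 new -> 28 infected
Step 4: +6 new -> 34 infected
Step 5: +4 new -> 38 infected
Step 6: +1 new -> 39 infected
Step 7: +0 new -> 39 infected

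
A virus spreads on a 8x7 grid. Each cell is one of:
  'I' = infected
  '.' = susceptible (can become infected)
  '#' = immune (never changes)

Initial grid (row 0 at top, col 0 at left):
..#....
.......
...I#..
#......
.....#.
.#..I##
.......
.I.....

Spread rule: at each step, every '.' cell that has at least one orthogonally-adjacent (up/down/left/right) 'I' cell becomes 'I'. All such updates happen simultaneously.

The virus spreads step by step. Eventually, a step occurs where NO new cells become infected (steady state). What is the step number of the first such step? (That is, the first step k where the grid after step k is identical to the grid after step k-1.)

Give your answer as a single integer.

Answer: 6

Derivation:
Step 0 (initial): 3 infected
Step 1: +9 new -> 12 infected
Step 2: +14 new -> 26 infected
Step 3: +10 new -> 36 infected
Step 4: +9 new -> 45 infected
Step 5: +4 new -> 49 infected
Step 6: +0 new -> 49 infected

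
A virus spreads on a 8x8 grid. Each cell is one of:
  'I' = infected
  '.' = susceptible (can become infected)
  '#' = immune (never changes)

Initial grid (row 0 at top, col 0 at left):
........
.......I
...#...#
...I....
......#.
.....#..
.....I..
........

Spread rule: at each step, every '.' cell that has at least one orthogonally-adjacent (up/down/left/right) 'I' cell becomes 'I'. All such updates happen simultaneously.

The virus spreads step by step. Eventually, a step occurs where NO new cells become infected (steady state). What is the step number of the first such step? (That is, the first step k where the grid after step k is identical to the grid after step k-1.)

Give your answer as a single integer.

Step 0 (initial): 3 infected
Step 1: +8 new -> 11 infected
Step 2: +16 new -> 27 infected
Step 3: +14 new -> 41 infected
Step 4: +11 new -> 52 infected
Step 5: +6 new -> 58 infected
Step 6: +2 new -> 60 infected
Step 7: +0 new -> 60 infected

Answer: 7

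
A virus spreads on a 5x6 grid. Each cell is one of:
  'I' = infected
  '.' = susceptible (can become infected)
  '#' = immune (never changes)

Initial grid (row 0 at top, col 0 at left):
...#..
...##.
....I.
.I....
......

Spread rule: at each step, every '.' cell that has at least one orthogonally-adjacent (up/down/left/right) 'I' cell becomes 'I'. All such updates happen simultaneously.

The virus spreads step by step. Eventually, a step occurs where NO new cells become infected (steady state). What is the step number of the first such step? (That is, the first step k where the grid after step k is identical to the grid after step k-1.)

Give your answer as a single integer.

Step 0 (initial): 2 infected
Step 1: +7 new -> 9 infected
Step 2: +9 new -> 18 infected
Step 3: +6 new -> 24 infected
Step 4: +3 new -> 27 infected
Step 5: +0 new -> 27 infected

Answer: 5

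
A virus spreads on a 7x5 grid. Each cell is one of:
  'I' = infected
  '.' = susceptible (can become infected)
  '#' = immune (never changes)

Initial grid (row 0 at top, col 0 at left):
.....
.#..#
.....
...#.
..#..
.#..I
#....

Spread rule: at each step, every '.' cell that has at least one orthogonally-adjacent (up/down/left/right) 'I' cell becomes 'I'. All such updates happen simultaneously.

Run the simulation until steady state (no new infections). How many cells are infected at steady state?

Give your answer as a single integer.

Answer: 29

Derivation:
Step 0 (initial): 1 infected
Step 1: +3 new -> 4 infected
Step 2: +4 new -> 8 infected
Step 3: +2 new -> 10 infected
Step 4: +2 new -> 12 infected
Step 5: +2 new -> 14 infected
Step 6: +4 new -> 18 infected
Step 7: +4 new -> 22 infected
Step 8: +4 new -> 26 infected
Step 9: +2 new -> 28 infected
Step 10: +1 new -> 29 infected
Step 11: +0 new -> 29 infected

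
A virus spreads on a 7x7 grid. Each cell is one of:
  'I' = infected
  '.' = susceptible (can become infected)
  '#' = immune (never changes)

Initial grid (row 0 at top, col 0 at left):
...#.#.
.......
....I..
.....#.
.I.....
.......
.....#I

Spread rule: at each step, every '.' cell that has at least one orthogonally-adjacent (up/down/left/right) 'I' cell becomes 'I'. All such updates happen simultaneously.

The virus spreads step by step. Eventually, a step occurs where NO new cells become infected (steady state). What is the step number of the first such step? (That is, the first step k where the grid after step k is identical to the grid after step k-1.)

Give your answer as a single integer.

Step 0 (initial): 3 infected
Step 1: +9 new -> 12 infected
Step 2: +16 new -> 28 infected
Step 3: +10 new -> 38 infected
Step 4: +6 new -> 44 infected
Step 5: +1 new -> 45 infected
Step 6: +0 new -> 45 infected

Answer: 6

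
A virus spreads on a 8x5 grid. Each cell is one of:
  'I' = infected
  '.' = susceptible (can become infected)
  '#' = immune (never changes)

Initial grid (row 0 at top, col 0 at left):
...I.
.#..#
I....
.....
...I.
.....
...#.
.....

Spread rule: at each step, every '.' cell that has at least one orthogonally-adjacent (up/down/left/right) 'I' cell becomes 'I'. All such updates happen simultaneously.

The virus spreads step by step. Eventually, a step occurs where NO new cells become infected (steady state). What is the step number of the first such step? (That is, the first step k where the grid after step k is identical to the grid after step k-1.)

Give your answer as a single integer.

Answer: 6

Derivation:
Step 0 (initial): 3 infected
Step 1: +10 new -> 13 infected
Step 2: +12 new -> 25 infected
Step 3: +5 new -> 30 infected
Step 4: +4 new -> 34 infected
Step 5: +3 new -> 37 infected
Step 6: +0 new -> 37 infected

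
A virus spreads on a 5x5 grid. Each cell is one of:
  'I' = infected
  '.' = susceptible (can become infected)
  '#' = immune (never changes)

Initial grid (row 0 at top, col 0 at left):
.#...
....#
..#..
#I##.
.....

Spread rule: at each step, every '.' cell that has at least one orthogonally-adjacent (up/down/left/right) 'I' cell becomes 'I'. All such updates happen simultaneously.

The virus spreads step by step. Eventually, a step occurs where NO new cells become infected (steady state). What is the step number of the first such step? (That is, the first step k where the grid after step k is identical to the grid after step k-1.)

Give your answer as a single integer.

Answer: 7

Derivation:
Step 0 (initial): 1 infected
Step 1: +2 new -> 3 infected
Step 2: +4 new -> 7 infected
Step 3: +3 new -> 10 infected
Step 4: +4 new -> 14 infected
Step 5: +3 new -> 17 infected
Step 6: +2 new -> 19 infected
Step 7: +0 new -> 19 infected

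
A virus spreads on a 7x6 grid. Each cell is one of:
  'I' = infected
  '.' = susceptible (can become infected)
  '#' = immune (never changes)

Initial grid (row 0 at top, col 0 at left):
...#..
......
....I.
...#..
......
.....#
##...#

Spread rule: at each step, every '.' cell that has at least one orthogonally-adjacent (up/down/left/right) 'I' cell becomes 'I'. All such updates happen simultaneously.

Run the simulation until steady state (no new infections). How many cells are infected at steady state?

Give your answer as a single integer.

Step 0 (initial): 1 infected
Step 1: +4 new -> 5 infected
Step 2: +6 new -> 11 infected
Step 3: +7 new -> 18 infected
Step 4: +7 new -> 25 infected
Step 5: +6 new -> 31 infected
Step 6: +4 new -> 35 infected
Step 7: +1 new -> 36 infected
Step 8: +0 new -> 36 infected

Answer: 36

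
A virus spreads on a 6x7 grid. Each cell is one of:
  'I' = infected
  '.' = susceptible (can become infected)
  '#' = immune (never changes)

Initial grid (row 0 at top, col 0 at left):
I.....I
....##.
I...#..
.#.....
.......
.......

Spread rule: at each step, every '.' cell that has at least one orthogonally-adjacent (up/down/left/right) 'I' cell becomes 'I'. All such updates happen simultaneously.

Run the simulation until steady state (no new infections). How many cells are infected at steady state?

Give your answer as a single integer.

Step 0 (initial): 3 infected
Step 1: +6 new -> 9 infected
Step 2: +6 new -> 15 infected
Step 3: +8 new -> 23 infected
Step 4: +6 new -> 29 infected
Step 5: +5 new -> 34 infected
Step 6: +3 new -> 37 infected
Step 7: +1 new -> 38 infected
Step 8: +0 new -> 38 infected

Answer: 38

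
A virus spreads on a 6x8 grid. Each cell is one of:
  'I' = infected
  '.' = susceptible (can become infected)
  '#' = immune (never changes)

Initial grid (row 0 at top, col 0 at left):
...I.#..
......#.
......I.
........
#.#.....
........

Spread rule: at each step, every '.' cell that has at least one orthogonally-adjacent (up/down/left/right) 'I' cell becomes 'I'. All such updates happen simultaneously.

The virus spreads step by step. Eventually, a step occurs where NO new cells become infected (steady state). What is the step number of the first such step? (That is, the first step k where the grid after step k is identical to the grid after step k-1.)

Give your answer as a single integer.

Answer: 9

Derivation:
Step 0 (initial): 2 infected
Step 1: +6 new -> 8 infected
Step 2: +10 new -> 18 infected
Step 3: +9 new -> 27 infected
Step 4: +8 new -> 35 infected
Step 5: +4 new -> 39 infected
Step 6: +3 new -> 42 infected
Step 7: +1 new -> 43 infected
Step 8: +1 new -> 44 infected
Step 9: +0 new -> 44 infected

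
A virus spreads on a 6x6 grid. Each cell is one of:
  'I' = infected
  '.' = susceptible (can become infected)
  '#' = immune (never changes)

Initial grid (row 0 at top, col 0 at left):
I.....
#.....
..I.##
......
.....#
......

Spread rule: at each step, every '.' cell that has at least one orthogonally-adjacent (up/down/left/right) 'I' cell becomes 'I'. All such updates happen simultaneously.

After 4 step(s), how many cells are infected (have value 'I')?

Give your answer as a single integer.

Answer: 28

Derivation:
Step 0 (initial): 2 infected
Step 1: +5 new -> 7 infected
Step 2: +7 new -> 14 infected
Step 3: +7 new -> 21 infected
Step 4: +7 new -> 28 infected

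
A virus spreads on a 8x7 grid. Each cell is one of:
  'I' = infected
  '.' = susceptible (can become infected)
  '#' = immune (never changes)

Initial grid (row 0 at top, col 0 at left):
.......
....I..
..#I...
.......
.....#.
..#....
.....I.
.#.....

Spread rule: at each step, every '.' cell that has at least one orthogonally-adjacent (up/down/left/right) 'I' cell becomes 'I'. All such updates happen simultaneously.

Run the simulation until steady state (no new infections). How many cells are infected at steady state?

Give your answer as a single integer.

Answer: 52

Derivation:
Step 0 (initial): 3 infected
Step 1: +9 new -> 12 infected
Step 2: +13 new -> 25 infected
Step 3: +12 new -> 37 infected
Step 4: +8 new -> 45 infected
Step 5: +5 new -> 50 infected
Step 6: +2 new -> 52 infected
Step 7: +0 new -> 52 infected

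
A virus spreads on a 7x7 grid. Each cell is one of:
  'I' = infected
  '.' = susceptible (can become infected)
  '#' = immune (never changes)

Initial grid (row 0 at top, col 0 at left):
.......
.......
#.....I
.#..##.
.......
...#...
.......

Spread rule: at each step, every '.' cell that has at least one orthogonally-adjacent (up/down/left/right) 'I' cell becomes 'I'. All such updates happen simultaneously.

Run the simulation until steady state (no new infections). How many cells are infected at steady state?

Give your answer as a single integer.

Step 0 (initial): 1 infected
Step 1: +3 new -> 4 infected
Step 2: +4 new -> 8 infected
Step 3: +5 new -> 13 infected
Step 4: +7 new -> 20 infected
Step 5: +7 new -> 27 infected
Step 6: +4 new -> 31 infected
Step 7: +5 new -> 36 infected
Step 8: +4 new -> 40 infected
Step 9: +3 new -> 43 infected
Step 10: +1 new -> 44 infected
Step 11: +0 new -> 44 infected

Answer: 44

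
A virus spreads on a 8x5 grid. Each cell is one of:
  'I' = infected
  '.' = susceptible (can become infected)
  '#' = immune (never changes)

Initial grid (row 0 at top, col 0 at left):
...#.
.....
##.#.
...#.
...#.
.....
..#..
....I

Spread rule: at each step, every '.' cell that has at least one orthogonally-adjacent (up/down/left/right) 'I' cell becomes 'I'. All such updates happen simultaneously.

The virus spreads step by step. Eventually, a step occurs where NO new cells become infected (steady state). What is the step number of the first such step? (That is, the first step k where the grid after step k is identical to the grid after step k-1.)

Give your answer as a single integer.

Step 0 (initial): 1 infected
Step 1: +2 new -> 3 infected
Step 2: +3 new -> 6 infected
Step 3: +3 new -> 9 infected
Step 4: +4 new -> 13 infected
Step 5: +4 new -> 17 infected
Step 6: +4 new -> 21 infected
Step 7: +5 new -> 26 infected
Step 8: +2 new -> 28 infected
Step 9: +2 new -> 30 infected
Step 10: +2 new -> 32 infected
Step 11: +1 new -> 33 infected
Step 12: +0 new -> 33 infected

Answer: 12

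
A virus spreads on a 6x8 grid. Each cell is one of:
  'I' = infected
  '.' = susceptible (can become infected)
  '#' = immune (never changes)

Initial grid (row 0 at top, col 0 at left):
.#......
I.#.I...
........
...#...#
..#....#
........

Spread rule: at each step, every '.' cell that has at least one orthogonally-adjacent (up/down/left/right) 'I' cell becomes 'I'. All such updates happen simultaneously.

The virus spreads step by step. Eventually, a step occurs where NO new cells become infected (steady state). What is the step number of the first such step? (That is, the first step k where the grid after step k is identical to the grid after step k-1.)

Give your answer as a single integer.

Step 0 (initial): 2 infected
Step 1: +7 new -> 9 infected
Step 2: +8 new -> 17 infected
Step 3: +9 new -> 26 infected
Step 4: +9 new -> 35 infected
Step 5: +4 new -> 39 infected
Step 6: +2 new -> 41 infected
Step 7: +1 new -> 42 infected
Step 8: +0 new -> 42 infected

Answer: 8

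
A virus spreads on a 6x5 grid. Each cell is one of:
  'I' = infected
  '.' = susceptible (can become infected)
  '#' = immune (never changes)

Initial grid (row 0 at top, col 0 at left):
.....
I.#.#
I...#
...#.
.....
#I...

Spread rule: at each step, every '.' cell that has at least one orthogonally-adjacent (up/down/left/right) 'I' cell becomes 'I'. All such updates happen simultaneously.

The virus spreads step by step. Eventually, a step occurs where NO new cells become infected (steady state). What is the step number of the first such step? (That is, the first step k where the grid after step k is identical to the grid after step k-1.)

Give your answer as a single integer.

Answer: 6

Derivation:
Step 0 (initial): 3 infected
Step 1: +6 new -> 9 infected
Step 2: +6 new -> 15 infected
Step 3: +5 new -> 20 infected
Step 4: +3 new -> 23 infected
Step 5: +2 new -> 25 infected
Step 6: +0 new -> 25 infected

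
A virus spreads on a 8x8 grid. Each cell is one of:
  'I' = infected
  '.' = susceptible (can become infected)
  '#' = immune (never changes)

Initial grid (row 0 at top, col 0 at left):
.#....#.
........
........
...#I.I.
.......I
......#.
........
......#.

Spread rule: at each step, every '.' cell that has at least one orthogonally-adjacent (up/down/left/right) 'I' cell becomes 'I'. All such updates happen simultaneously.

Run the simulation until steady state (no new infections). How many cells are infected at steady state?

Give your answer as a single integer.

Answer: 59

Derivation:
Step 0 (initial): 3 infected
Step 1: +7 new -> 10 infected
Step 2: +9 new -> 19 infected
Step 3: +11 new -> 30 infected
Step 4: +11 new -> 41 infected
Step 5: +9 new -> 50 infected
Step 6: +5 new -> 55 infected
Step 7: +3 new -> 58 infected
Step 8: +1 new -> 59 infected
Step 9: +0 new -> 59 infected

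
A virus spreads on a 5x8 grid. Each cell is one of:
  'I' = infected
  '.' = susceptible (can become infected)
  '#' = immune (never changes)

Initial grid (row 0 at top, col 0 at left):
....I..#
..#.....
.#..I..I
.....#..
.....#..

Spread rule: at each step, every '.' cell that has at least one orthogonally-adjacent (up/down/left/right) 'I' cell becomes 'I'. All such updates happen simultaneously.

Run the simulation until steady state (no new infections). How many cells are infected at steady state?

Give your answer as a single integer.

Answer: 35

Derivation:
Step 0 (initial): 3 infected
Step 1: +9 new -> 12 infected
Step 2: +10 new -> 22 infected
Step 3: +4 new -> 26 infected
Step 4: +4 new -> 30 infected
Step 5: +3 new -> 33 infected
Step 6: +2 new -> 35 infected
Step 7: +0 new -> 35 infected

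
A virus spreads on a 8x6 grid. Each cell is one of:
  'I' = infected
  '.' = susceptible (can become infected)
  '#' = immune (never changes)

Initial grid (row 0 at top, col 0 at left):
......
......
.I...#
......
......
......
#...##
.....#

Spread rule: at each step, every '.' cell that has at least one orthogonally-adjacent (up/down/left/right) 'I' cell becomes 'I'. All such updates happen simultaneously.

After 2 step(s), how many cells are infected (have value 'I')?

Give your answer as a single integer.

Answer: 12

Derivation:
Step 0 (initial): 1 infected
Step 1: +4 new -> 5 infected
Step 2: +7 new -> 12 infected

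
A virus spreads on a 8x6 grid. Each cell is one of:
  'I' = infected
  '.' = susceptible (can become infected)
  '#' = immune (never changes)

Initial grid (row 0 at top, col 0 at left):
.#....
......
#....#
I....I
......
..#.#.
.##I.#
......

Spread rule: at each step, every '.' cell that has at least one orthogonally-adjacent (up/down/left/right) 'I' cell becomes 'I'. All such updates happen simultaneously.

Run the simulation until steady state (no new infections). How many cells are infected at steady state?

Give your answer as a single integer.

Step 0 (initial): 3 infected
Step 1: +7 new -> 10 infected
Step 2: +11 new -> 21 infected
Step 3: +9 new -> 30 infected
Step 4: +6 new -> 36 infected
Step 5: +4 new -> 40 infected
Step 6: +0 new -> 40 infected

Answer: 40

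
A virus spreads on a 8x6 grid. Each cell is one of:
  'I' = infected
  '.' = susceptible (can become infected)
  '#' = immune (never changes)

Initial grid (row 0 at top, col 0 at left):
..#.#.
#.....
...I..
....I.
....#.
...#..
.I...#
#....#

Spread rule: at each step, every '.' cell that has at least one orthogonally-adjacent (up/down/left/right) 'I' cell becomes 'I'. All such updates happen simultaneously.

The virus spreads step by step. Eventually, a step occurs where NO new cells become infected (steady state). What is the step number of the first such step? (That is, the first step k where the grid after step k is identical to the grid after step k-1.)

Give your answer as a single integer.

Step 0 (initial): 3 infected
Step 1: +9 new -> 12 infected
Step 2: +13 new -> 25 infected
Step 3: +9 new -> 34 infected
Step 4: +5 new -> 39 infected
Step 5: +1 new -> 40 infected
Step 6: +0 new -> 40 infected

Answer: 6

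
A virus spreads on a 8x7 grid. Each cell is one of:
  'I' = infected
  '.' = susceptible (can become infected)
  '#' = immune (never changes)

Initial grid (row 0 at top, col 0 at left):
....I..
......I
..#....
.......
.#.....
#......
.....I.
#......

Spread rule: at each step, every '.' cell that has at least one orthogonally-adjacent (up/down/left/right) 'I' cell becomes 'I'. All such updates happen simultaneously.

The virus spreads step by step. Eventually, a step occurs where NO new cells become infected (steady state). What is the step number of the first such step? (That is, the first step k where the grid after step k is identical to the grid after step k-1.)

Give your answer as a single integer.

Answer: 9

Derivation:
Step 0 (initial): 3 infected
Step 1: +10 new -> 13 infected
Step 2: +11 new -> 24 infected
Step 3: +10 new -> 34 infected
Step 4: +7 new -> 41 infected
Step 5: +7 new -> 48 infected
Step 6: +2 new -> 50 infected
Step 7: +1 new -> 51 infected
Step 8: +1 new -> 52 infected
Step 9: +0 new -> 52 infected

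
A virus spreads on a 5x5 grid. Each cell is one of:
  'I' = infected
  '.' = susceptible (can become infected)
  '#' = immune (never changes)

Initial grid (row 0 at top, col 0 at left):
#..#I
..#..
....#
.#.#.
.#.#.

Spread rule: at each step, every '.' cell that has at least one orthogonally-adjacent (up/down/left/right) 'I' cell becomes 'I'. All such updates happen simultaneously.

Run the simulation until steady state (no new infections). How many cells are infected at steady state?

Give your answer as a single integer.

Answer: 15

Derivation:
Step 0 (initial): 1 infected
Step 1: +1 new -> 2 infected
Step 2: +1 new -> 3 infected
Step 3: +1 new -> 4 infected
Step 4: +1 new -> 5 infected
Step 5: +2 new -> 7 infected
Step 6: +3 new -> 10 infected
Step 7: +3 new -> 13 infected
Step 8: +2 new -> 15 infected
Step 9: +0 new -> 15 infected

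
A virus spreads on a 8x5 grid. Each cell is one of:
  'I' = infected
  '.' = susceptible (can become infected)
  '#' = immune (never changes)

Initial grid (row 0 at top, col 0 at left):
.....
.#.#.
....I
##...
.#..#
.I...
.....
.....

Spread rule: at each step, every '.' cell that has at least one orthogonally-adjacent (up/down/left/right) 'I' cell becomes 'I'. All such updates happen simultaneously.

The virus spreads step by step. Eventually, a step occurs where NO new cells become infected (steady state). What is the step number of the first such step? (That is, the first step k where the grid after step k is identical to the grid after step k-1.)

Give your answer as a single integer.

Step 0 (initial): 2 infected
Step 1: +6 new -> 8 infected
Step 2: +9 new -> 17 infected
Step 3: +9 new -> 26 infected
Step 4: +4 new -> 30 infected
Step 5: +3 new -> 33 infected
Step 6: +1 new -> 34 infected
Step 7: +0 new -> 34 infected

Answer: 7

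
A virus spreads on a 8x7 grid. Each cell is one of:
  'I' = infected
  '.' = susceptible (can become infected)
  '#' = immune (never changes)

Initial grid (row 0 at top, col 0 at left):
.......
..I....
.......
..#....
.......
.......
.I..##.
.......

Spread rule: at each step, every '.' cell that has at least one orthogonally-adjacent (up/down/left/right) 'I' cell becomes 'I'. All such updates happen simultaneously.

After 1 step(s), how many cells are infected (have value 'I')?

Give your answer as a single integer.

Step 0 (initial): 2 infected
Step 1: +8 new -> 10 infected

Answer: 10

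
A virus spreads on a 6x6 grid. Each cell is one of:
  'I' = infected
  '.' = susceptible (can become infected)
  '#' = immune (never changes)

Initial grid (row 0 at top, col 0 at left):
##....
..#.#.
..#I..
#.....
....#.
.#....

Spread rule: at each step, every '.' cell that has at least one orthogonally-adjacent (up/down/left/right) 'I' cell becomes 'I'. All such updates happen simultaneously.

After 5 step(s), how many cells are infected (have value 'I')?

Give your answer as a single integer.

Step 0 (initial): 1 infected
Step 1: +3 new -> 4 infected
Step 2: +5 new -> 9 infected
Step 3: +7 new -> 16 infected
Step 4: +6 new -> 22 infected
Step 5: +4 new -> 26 infected

Answer: 26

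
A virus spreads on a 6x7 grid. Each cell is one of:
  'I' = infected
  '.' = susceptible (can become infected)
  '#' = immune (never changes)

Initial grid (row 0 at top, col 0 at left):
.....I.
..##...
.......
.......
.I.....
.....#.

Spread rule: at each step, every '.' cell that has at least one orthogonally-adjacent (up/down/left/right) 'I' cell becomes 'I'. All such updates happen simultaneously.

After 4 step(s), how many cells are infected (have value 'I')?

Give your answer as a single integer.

Step 0 (initial): 2 infected
Step 1: +7 new -> 9 infected
Step 2: +10 new -> 19 infected
Step 3: +10 new -> 29 infected
Step 4: +7 new -> 36 infected

Answer: 36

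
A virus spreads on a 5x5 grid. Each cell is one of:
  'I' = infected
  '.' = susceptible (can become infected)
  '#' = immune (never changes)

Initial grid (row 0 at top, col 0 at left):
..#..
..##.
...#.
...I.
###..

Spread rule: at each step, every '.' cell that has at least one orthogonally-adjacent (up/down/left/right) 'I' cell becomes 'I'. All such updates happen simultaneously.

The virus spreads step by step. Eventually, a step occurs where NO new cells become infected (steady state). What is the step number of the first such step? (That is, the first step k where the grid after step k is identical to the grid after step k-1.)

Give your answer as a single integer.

Step 0 (initial): 1 infected
Step 1: +3 new -> 4 infected
Step 2: +4 new -> 8 infected
Step 3: +3 new -> 11 infected
Step 4: +3 new -> 14 infected
Step 5: +3 new -> 17 infected
Step 6: +1 new -> 18 infected
Step 7: +0 new -> 18 infected

Answer: 7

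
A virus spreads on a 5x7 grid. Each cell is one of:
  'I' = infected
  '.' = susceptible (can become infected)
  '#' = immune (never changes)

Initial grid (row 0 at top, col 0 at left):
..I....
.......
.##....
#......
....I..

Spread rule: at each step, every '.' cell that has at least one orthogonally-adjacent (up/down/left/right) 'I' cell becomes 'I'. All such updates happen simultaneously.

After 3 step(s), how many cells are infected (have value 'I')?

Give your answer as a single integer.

Step 0 (initial): 2 infected
Step 1: +6 new -> 8 infected
Step 2: +9 new -> 17 infected
Step 3: +8 new -> 25 infected

Answer: 25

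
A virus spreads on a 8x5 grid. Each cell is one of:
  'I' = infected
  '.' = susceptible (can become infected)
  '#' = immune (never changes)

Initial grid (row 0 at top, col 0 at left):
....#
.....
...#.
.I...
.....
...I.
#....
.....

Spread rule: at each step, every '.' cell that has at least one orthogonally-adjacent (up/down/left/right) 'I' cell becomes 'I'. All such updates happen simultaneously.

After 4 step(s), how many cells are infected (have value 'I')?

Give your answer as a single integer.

Answer: 34

Derivation:
Step 0 (initial): 2 infected
Step 1: +8 new -> 10 infected
Step 2: +11 new -> 21 infected
Step 3: +8 new -> 29 infected
Step 4: +5 new -> 34 infected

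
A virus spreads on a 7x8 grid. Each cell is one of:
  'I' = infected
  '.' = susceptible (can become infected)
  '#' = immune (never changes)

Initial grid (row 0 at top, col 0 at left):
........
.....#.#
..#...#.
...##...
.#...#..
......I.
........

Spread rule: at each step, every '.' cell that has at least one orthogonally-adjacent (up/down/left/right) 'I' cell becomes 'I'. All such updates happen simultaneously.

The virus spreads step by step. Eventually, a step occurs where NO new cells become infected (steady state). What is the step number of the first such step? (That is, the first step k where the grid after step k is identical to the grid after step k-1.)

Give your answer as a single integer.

Answer: 12

Derivation:
Step 0 (initial): 1 infected
Step 1: +4 new -> 5 infected
Step 2: +5 new -> 10 infected
Step 3: +5 new -> 15 infected
Step 4: +5 new -> 20 infected
Step 5: +4 new -> 24 infected
Step 6: +5 new -> 29 infected
Step 7: +5 new -> 34 infected
Step 8: +5 new -> 39 infected
Step 9: +4 new -> 43 infected
Step 10: +4 new -> 47 infected
Step 11: +1 new -> 48 infected
Step 12: +0 new -> 48 infected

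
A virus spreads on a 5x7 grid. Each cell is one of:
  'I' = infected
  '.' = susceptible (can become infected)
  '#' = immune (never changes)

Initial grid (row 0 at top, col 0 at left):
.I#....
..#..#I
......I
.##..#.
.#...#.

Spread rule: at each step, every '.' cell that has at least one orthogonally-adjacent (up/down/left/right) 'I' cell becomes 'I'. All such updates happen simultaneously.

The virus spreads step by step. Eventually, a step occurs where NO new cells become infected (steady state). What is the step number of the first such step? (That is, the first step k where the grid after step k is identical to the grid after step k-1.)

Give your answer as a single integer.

Answer: 7

Derivation:
Step 0 (initial): 3 infected
Step 1: +5 new -> 8 infected
Step 2: +5 new -> 13 infected
Step 3: +6 new -> 19 infected
Step 4: +5 new -> 24 infected
Step 5: +2 new -> 26 infected
Step 6: +1 new -> 27 infected
Step 7: +0 new -> 27 infected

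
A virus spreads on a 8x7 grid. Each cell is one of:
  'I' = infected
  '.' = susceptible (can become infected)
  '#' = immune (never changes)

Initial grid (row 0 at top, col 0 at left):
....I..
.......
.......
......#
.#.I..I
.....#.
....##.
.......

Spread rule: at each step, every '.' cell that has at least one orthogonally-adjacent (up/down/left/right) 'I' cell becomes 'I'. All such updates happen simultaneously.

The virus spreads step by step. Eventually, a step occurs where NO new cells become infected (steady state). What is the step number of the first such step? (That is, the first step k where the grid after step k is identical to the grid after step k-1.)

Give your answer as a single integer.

Answer: 7

Derivation:
Step 0 (initial): 3 infected
Step 1: +9 new -> 12 infected
Step 2: +13 new -> 25 infected
Step 3: +10 new -> 35 infected
Step 4: +10 new -> 45 infected
Step 5: +5 new -> 50 infected
Step 6: +1 new -> 51 infected
Step 7: +0 new -> 51 infected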